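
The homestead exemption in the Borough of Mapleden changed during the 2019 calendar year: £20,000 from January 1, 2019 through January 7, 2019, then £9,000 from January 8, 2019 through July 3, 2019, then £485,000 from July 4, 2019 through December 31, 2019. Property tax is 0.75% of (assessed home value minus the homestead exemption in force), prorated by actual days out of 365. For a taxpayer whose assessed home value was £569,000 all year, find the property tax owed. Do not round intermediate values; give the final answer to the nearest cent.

January 1 – January 7, 2019: 7 days, exemption £20,000 → (£569,000 − £20,000) × 0.75% × 7/365 = £78.9658
January 8 – July 3, 2019: 177 days, exemption £9,000 → (£569,000 − £9,000) × 0.75% × 177/365 = £2,036.7123
July 4 – December 31, 2019: 181 days, exemption £485,000 → (£569,000 − £485,000) × 0.75% × 181/365 = £312.4110
Total = £2,428.0890

£2,428.09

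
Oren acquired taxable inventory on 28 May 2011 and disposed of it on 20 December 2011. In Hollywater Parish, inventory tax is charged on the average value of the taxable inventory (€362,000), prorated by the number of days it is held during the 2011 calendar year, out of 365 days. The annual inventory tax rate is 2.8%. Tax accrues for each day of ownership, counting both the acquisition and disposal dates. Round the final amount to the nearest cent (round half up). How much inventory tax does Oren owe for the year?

Days held (28 May – 20 December 2011): 207 out of 365
Tax = €362,000 × 2.8% × 207/365 = €5,748.3616

€5,748.36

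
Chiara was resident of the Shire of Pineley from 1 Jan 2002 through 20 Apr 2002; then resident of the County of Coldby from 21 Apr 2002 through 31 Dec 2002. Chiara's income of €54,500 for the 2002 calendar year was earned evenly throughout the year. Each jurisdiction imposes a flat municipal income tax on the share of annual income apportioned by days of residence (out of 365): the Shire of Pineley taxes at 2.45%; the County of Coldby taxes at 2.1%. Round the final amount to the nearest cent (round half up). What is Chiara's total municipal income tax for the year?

€1,201.99

The Shire of Pineley, 1 Jan – 20 Apr 2002: 110 days → €54,500 × 2.45% × 110/365 = €402.4041
The County of Coldby, 21 Apr – 31 Dec 2002: 255 days → €54,500 × 2.1% × 255/365 = €799.5822
Total = €1,201.9863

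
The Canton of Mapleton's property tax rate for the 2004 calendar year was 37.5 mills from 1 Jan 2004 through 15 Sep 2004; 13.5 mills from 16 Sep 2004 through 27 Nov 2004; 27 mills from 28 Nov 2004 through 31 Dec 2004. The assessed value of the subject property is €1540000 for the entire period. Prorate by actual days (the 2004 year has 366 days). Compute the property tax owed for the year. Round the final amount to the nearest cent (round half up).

€48876.07

1 Jan – 15 Sep 2004: 259 days at 37.5 mills → €1540000 × 3.75% × 259/366 = €40866.8033
16 Sep – 27 Nov 2004: 73 days at 13.5 mills → €1540000 × 1.35% × 73/366 = €4146.6393
28 Nov – 31 Dec 2004: 34 days at 27 mills → €1540000 × 2.7% × 34/366 = €3862.6230
Total = €48876.0656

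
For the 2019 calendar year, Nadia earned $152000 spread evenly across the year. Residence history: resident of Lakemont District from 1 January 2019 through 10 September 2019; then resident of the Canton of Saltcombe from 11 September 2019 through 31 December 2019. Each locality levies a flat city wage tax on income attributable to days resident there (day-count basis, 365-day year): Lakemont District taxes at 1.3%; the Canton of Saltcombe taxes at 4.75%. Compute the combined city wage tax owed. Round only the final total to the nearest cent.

$3585.12

Lakemont District, 1 January – 10 September 2019: 253 days → $152000 × 1.3% × 253/365 = $1369.6658
The Canton of Saltcombe, 11 September – 31 December 2019: 112 days → $152000 × 4.75% × 112/365 = $2215.4521
Total = $3585.1178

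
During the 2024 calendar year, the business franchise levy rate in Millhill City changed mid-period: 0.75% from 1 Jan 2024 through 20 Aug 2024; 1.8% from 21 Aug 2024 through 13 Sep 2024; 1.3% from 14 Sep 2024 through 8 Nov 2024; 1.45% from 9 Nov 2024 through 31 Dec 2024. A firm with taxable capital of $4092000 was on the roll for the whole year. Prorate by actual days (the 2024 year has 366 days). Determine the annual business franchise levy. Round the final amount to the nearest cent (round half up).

1 Jan – 20 Aug 2024: 233 days at 0.75% → $4092000 × 0.75% × 233/366 = $19537.6230
21 Aug – 13 Sep 2024: 24 days at 1.8% → $4092000 × 1.8% × 24/366 = $4829.9016
14 Sep – 8 Nov 2024: 56 days at 1.3% → $4092000 × 1.3% × 56/366 = $8139.2787
9 Nov – 31 Dec 2024: 53 days at 1.45% → $4092000 × 1.45% × 53/366 = $8592.0820
Total = $41098.8852

$41098.89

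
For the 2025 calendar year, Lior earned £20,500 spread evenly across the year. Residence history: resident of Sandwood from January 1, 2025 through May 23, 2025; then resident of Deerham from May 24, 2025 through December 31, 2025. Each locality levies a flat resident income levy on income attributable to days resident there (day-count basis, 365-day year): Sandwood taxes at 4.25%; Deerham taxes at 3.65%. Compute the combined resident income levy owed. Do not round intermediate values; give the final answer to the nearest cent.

Sandwood, January 1 – May 23, 2025: 143 days → £20,500 × 4.25% × 143/365 = £341.3390
Deerham, May 24 – December 31, 2025: 222 days → £20,500 × 3.65% × 222/365 = £455.1000
Total = £796.4390

£796.44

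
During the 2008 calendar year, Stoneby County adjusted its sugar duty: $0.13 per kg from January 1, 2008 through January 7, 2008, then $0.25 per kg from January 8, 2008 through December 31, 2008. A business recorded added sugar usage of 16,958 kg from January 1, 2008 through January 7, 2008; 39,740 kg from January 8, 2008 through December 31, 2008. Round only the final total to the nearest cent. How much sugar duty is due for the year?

January 1 – January 7, 2008: 16,958 kg at $0.13/kg → $2,204.54
January 8 – December 31, 2008: 39,740 kg at $0.25/kg → $9,935.00

$12,139.54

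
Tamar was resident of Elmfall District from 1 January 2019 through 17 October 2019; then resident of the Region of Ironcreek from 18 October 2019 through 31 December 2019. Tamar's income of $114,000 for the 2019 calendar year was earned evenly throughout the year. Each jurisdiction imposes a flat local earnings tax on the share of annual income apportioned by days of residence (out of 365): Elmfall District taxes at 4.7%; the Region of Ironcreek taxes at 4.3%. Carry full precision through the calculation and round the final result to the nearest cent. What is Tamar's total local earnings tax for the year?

Elmfall District, 1 January – 17 October 2019: 290 days → $114,000 × 4.7% × 290/365 = $4,257.0411
The Region of Ironcreek, 18 October – 31 December 2019: 75 days → $114,000 × 4.3% × 75/365 = $1,007.2603
Total = $5,264.3014

$5,264.30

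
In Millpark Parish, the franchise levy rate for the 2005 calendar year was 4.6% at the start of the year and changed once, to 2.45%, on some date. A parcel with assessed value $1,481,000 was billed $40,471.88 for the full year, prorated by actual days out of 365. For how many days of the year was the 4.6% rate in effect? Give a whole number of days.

Let d = days at the first rate; then 365 − d days at the second rate.
$1,481,000 × [4.6%·d + 2.45%·(365−d)] / 365 = $40,471.88
Solving gives d = 48, so the new rate took effect on February 18, 2005.

48 days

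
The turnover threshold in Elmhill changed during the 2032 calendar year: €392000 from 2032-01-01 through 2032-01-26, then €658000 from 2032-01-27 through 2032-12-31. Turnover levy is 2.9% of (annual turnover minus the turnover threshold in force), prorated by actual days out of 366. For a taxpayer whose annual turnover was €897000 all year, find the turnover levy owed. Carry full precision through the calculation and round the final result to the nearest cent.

2032-01-01 to 2032-01-26: 26 days, exemption €392000 → (€897000 − €392000) × 2.9% × 26/366 = €1040.3552
2032-01-27 to 2032-12-31: 340 days, exemption €658000 → (€897000 − €658000) × 2.9% × 340/366 = €6438.6339
Total = €7478.9891

€7478.99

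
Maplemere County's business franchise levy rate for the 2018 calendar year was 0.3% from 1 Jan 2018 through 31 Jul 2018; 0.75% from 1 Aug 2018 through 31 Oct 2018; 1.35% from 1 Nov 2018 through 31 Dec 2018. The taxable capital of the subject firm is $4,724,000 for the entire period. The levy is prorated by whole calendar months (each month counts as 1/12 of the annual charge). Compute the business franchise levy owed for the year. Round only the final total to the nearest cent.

1 Jan – 31 Jul 2018: 7 months at 0.3% → $4,724,000 × 0.3% × 7/12 = $8,267.0000
1 Aug – 31 Oct 2018: 3 months at 0.75% → $4,724,000 × 0.75% × 3/12 = $8,857.5000
1 Nov – 31 Dec 2018: 2 months at 1.35% → $4,724,000 × 1.35% × 2/12 = $10,629.0000
Total = $27,753.5000

$27,753.50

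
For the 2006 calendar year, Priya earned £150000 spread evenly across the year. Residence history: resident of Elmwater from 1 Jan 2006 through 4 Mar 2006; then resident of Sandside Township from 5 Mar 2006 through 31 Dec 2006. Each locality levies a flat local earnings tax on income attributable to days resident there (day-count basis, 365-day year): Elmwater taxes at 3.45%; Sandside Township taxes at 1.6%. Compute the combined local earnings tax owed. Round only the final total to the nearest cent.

Elmwater, 1 Jan – 4 Mar 2006: 63 days → £150000 × 3.45% × 63/365 = £893.2192
Sandside Township, 5 Mar – 31 Dec 2006: 302 days → £150000 × 1.6% × 302/365 = £1985.7534
Total = £2878.9726

£2878.97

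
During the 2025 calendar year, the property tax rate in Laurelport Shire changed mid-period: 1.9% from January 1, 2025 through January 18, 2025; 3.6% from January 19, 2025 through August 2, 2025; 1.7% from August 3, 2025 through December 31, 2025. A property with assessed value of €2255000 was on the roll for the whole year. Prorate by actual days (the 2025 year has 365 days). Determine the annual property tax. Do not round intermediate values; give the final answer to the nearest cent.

January 1 – January 18, 2025: 18 days at 1.9% → €2255000 × 1.9% × 18/365 = €2112.9041
January 19 – August 2, 2025: 196 days at 3.6% → €2255000 × 3.6% × 196/365 = €43592.5479
August 3 – December 31, 2025: 151 days at 1.7% → €2255000 × 1.7% × 151/365 = €15859.1370
Total = €61564.5890

€61564.59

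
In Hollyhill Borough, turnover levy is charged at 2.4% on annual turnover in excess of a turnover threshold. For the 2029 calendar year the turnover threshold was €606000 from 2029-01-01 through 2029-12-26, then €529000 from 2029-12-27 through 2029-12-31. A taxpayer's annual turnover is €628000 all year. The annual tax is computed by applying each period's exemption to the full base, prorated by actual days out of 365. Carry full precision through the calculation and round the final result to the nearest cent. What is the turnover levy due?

2029-01-01 to 2029-12-26: 360 days, exemption €606000 → (€628000 − €606000) × 2.4% × 360/365 = €520.7671
2029-12-27 to 2029-12-31: 5 days, exemption €529000 → (€628000 − €529000) × 2.4% × 5/365 = €32.5479
Total = €553.3151

€553.32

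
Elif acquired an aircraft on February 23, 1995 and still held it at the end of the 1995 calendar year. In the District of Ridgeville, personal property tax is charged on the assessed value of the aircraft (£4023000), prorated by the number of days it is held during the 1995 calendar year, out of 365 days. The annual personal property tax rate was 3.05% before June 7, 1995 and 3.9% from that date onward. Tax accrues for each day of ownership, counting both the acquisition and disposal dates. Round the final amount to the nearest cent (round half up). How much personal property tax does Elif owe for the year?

£124371.32

February 23 – June 6, 1995: 104 days at 3.05% → £4023000 × 3.05% × 104/365 = £34961.5233
June 7 – December 31, 1995: 208 days at 3.9% → £4023000 × 3.9% × 208/365 = £89409.7973
Total = £124371.3205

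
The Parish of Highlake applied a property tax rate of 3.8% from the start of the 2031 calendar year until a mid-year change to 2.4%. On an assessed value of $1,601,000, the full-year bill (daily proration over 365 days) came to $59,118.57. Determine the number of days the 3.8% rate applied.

337 days

Let d = days at the first rate; then 365 − d days at the second rate.
$1,601,000 × [3.8%·d + 2.4%·(365−d)] / 365 = $59,118.57
Solving gives d = 337, so the new rate took effect on 4 December 2031.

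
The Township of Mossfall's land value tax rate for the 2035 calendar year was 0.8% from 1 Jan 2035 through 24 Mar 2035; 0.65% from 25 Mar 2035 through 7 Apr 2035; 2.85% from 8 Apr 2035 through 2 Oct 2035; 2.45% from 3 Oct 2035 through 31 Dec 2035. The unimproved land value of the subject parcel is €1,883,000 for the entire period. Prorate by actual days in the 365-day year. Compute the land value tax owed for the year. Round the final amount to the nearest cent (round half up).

1 Jan – 24 Mar 2035: 83 days at 0.8% → €1,883,000 × 0.8% × 83/365 = €3,425.5123
25 Mar – 7 Apr 2035: 14 days at 0.65% → €1,883,000 × 0.65% × 14/365 = €469.4603
8 Apr – 2 Oct 2035: 178 days at 2.85% → €1,883,000 × 2.85% × 178/365 = €26,171.1205
3 Oct – 31 Dec 2035: 90 days at 2.45% → €1,883,000 × 2.45% × 90/365 = €11,375.3836
Total = €41,441.4767

€41,441.48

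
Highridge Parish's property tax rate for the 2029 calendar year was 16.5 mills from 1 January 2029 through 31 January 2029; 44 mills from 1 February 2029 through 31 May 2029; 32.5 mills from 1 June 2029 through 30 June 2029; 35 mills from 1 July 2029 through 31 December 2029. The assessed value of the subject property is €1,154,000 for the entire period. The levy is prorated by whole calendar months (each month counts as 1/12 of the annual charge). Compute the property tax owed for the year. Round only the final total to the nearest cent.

€41,832.50

1 January – 31 January 2029: 1 month at 16.5 mills → €1,154,000 × 1.65% × 1/12 = €1,586.7500
1 February – 31 May 2029: 4 months at 44 mills → €1,154,000 × 4.4% × 4/12 = €16,925.3333
1 June – 30 June 2029: 1 month at 32.5 mills → €1,154,000 × 3.25% × 1/12 = €3,125.4167
1 July – 31 December 2029: 6 months at 35 mills → €1,154,000 × 3.5% × 6/12 = €20,195.0000
Total = €41,832.5000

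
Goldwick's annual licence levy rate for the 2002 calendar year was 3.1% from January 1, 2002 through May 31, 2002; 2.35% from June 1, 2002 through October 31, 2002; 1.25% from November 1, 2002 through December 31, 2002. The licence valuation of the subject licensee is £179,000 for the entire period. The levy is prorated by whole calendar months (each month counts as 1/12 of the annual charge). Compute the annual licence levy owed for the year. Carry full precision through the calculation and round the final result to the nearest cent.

January 1 – May 31, 2002: 5 months at 3.1% → £179,000 × 3.1% × 5/12 = £2,312.0833
June 1 – October 31, 2002: 5 months at 2.35% → £179,000 × 2.35% × 5/12 = £1,752.7083
November 1 – December 31, 2002: 2 months at 1.25% → £179,000 × 1.25% × 2/12 = £372.9167
Total = £4,437.7083

£4,437.71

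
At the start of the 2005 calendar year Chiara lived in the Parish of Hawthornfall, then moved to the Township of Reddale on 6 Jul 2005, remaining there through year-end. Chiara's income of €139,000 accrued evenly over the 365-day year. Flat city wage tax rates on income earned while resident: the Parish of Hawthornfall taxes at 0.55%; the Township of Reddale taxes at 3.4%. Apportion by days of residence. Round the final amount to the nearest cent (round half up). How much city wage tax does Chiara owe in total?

The Parish of Hawthornfall, 1 Jan – 5 Jul 2005: 186 days → €139,000 × 0.55% × 186/365 = €389.5808
The Township of Reddale, 6 Jul – 31 Dec 2005: 179 days → €139,000 × 3.4% × 179/365 = €2,317.6822
Total = €2,707.2630

€2,707.26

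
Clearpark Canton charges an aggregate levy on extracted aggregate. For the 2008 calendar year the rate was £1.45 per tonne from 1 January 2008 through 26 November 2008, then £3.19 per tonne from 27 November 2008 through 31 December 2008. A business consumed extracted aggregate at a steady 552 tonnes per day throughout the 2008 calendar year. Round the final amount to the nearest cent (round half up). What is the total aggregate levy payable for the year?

£326,563.20

1 January – 26 November 2008: 331 days × 552 tonnes/day = 182,712 tonnes at £1.45/tonne → £264,932.40
27 November – 31 December 2008: 35 days × 552 tonnes/day = 19,320 tonnes at £3.19/tonne → £61,630.80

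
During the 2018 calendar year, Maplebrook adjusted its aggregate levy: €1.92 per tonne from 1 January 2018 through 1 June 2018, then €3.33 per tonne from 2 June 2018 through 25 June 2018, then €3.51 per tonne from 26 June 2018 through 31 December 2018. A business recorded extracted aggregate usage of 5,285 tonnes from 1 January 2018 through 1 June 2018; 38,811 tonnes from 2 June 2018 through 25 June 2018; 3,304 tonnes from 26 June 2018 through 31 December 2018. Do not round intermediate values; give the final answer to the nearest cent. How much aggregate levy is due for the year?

1 January – 1 June 2018: 5,285 tonnes at €1.92/tonne → €10,147.20
2 June – 25 June 2018: 38,811 tonnes at €3.33/tonne → €129,240.63
26 June – 31 December 2018: 3,304 tonnes at €3.51/tonne → €11,597.04

€150,984.87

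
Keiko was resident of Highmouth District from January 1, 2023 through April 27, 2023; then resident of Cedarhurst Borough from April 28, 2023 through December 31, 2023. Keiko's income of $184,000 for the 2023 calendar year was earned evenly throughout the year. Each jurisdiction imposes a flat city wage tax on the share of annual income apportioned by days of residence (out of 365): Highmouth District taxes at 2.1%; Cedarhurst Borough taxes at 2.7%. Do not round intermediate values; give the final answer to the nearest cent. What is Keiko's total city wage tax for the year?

$4,614.12

Highmouth District, January 1 – April 27, 2023: 117 days → $184,000 × 2.1% × 117/365 = $1,238.5973
Cedarhurst Borough, April 28 – December 31, 2023: 248 days → $184,000 × 2.7% × 248/365 = $3,375.5178
Total = $4,614.1151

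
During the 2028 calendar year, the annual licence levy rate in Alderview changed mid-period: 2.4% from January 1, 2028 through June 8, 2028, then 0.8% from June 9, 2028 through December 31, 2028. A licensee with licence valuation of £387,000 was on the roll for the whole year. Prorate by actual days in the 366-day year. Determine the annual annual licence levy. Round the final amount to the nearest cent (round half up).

£5,802.89

January 1 – June 8, 2028: 160 days at 2.4% → £387,000 × 2.4% × 160/366 = £4,060.3279
June 9 – December 31, 2028: 206 days at 0.8% → £387,000 × 0.8% × 206/366 = £1,742.5574
Total = £5,802.8852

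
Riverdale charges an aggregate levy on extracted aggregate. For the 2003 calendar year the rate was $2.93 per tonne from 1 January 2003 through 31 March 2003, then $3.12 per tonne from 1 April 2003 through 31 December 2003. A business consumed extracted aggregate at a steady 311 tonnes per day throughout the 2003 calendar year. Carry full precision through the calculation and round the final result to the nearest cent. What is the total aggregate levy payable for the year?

$348,848.70

1 January – 31 March 2003: 90 days × 311 tonnes/day = 27,990 tonnes at $2.93/tonne → $82,010.70
1 April – 31 December 2003: 275 days × 311 tonnes/day = 85,525 tonnes at $3.12/tonne → $266,838.00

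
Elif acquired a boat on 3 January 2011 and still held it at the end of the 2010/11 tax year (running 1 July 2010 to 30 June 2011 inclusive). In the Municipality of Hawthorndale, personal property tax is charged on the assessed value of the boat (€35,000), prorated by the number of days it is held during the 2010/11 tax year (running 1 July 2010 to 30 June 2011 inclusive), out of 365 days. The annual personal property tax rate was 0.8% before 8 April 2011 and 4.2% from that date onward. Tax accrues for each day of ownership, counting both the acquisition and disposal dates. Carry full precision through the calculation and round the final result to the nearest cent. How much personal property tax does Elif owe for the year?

3 January – 7 April 2011: 95 days at 0.8% → €35,000 × 0.8% × 95/365 = €72.8767
8 April – 30 June 2011: 84 days at 4.2% → €35,000 × 4.2% × 84/365 = €338.3014
Total = €411.1781

€411.18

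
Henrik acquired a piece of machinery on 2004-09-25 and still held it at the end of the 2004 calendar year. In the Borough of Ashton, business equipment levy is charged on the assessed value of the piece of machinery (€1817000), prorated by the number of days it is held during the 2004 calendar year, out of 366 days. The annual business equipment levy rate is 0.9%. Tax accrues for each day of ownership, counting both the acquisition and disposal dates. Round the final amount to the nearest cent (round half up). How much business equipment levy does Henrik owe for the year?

€4378.67

Days held (2004-09-25 to 2004-12-31): 98 out of 366
Tax = €1817000 × 0.9% × 98/366 = €4378.6721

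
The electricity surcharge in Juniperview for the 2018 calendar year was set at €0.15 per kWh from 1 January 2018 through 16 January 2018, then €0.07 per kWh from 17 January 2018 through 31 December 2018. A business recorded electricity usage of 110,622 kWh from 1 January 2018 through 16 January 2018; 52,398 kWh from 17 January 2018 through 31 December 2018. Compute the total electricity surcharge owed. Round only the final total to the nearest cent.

€20261.16

1 January – 16 January 2018: 110,622 kWh at €0.15/kWh → €16593.30
17 January – 31 December 2018: 52,398 kWh at €0.07/kWh → €3667.86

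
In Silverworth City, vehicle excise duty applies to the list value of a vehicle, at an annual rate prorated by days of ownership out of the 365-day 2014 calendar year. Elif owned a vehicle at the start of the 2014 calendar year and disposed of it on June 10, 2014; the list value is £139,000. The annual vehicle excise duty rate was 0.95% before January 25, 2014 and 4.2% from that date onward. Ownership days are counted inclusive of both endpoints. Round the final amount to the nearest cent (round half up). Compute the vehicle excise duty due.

£2,278.08

January 1 – January 24, 2014: 24 days at 0.95% → £139,000 × 0.95% × 24/365 = £86.8274
January 25 – June 10, 2014: 137 days at 4.2% → £139,000 × 4.2% × 137/365 = £2,191.2493
Total = £2,278.0767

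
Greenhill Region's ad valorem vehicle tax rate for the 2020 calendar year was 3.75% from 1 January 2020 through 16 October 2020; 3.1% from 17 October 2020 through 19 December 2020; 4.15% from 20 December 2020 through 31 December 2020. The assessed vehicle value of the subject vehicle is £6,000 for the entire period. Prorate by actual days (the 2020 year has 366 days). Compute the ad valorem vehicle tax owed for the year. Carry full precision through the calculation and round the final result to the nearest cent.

£218.97

1 January – 16 October 2020: 290 days at 3.75% → £6,000 × 3.75% × 290/366 = £178.2787
17 October – 19 December 2020: 64 days at 3.1% → £6,000 × 3.1% × 64/366 = £32.5246
20 December – 31 December 2020: 12 days at 4.15% → £6,000 × 4.15% × 12/366 = £8.1639
Total = £218.9672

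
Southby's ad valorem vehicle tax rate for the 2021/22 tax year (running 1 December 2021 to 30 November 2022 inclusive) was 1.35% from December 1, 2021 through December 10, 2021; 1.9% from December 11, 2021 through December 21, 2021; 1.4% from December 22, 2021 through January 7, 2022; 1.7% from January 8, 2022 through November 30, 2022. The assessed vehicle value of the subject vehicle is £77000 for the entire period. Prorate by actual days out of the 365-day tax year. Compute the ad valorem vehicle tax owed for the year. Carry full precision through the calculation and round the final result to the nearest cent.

December 1 – December 10, 2021: 10 days at 1.35% → £77000 × 1.35% × 10/365 = £28.4795
December 11 – December 21, 2021: 11 days at 1.9% → £77000 × 1.9% × 11/365 = £44.0904
December 22, 2021 – January 7, 2022: 17 days at 1.4% → £77000 × 1.4% × 17/365 = £50.2082
January 8 – November 30, 2022: 327 days at 1.7% → £77000 × 1.7% × 327/365 = £1172.7205
Total = £1295.4986

£1295.50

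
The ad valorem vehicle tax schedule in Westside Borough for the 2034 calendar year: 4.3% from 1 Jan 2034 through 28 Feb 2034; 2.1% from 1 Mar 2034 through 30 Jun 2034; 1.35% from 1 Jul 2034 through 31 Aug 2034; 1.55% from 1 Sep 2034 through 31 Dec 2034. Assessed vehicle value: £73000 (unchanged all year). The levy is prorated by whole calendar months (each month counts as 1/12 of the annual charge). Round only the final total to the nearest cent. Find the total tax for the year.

£1575.58

1 Jan – 28 Feb 2034: 2 months at 4.3% → £73000 × 4.3% × 2/12 = £523.1667
1 Mar – 30 Jun 2034: 4 months at 2.1% → £73000 × 2.1% × 4/12 = £511.0000
1 Jul – 31 Aug 2034: 2 months at 1.35% → £73000 × 1.35% × 2/12 = £164.2500
1 Sep – 31 Dec 2034: 4 months at 1.55% → £73000 × 1.55% × 4/12 = £377.1667
Total = £1575.5833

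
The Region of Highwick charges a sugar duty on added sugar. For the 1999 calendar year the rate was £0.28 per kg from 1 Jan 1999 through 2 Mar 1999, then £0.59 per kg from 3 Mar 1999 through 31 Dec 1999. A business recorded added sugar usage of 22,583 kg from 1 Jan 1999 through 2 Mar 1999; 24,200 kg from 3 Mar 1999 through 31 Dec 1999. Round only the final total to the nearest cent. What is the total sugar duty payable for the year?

£20,601.24

1 Jan – 2 Mar 1999: 22,583 kg at £0.28/kg → £6,323.24
3 Mar – 31 Dec 1999: 24,200 kg at £0.59/kg → £14,278.00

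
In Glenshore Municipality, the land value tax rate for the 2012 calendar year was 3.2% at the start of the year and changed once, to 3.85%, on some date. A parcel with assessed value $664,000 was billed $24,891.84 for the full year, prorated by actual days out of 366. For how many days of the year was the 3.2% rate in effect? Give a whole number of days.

Let d = days at the first rate; then 366 − d days at the second rate.
$664,000 × [3.2%·d + 3.85%·(366−d)] / 366 = $24,891.84
Solving gives d = 57, so the new rate took effect on February 27, 2012.

57 days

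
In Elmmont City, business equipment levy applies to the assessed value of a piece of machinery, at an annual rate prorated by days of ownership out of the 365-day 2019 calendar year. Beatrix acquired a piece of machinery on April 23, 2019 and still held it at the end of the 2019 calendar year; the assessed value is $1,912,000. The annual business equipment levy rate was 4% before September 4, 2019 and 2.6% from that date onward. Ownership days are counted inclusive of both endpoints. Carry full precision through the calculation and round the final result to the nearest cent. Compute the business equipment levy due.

April 23 – September 3, 2019: 134 days at 4% → $1,912,000 × 4% × 134/365 = $28,077.5890
September 4 – December 31, 2019: 119 days at 2.6% → $1,912,000 × 2.6% × 119/365 = $16,207.4740
Total = $44,285.0630

$44,285.06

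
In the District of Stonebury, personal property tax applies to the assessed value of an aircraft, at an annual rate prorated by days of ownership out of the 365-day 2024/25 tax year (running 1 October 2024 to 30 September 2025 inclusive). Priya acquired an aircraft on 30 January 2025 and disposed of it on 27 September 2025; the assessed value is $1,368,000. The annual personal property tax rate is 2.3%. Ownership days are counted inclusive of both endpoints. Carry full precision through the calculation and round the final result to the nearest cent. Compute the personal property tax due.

Days held (30 January – 27 September 2025): 241 out of 365
Tax = $1,368,000 × 2.3% × 241/365 = $20,774.8603

$20,774.86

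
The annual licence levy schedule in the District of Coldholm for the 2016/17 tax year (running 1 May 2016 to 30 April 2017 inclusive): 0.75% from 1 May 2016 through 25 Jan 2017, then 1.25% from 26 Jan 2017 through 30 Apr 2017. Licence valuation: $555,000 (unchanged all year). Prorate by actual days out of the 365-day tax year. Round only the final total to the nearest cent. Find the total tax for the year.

1 May 2016 – 25 Jan 2017: 270 days at 0.75% → $555,000 × 0.75% × 270/365 = $3,079.1096
26 Jan – 30 Apr 2017: 95 days at 1.25% → $555,000 × 1.25% × 95/365 = $1,805.6507
Total = $4,884.7603

$4,884.76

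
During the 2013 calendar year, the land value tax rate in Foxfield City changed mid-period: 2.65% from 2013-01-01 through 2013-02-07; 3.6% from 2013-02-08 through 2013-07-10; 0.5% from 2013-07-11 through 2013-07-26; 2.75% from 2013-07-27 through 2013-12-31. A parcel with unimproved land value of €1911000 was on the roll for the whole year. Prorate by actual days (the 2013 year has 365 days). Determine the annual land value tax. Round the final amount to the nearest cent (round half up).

2013-01-01 to 2013-02-07: 38 days at 2.65% → €1911000 × 2.65% × 38/365 = €5272.2658
2013-02-08 to 2013-07-10: 153 days at 3.6% → €1911000 × 3.6% × 153/365 = €28837.7753
2013-07-11 to 2013-07-26: 16 days at 0.5% → €1911000 × 0.5% × 16/365 = €418.8493
2013-07-27 to 2013-12-31: 158 days at 2.75% → €1911000 × 2.75% × 158/365 = €22748.7534
Total = €57277.6438

€57277.64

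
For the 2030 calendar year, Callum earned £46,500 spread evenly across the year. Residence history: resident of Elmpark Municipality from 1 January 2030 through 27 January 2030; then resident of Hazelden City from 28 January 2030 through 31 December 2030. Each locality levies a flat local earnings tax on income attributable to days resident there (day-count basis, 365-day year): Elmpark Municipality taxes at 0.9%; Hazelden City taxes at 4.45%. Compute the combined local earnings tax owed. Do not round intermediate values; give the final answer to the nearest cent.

Elmpark Municipality, 1 January – 27 January 2030: 27 days → £46,500 × 0.9% × 27/365 = £30.9575
Hazelden City, 28 January – 31 December 2030: 338 days → £46,500 × 4.45% × 338/365 = £1,916.1822
Total = £1,947.1397

£1,947.14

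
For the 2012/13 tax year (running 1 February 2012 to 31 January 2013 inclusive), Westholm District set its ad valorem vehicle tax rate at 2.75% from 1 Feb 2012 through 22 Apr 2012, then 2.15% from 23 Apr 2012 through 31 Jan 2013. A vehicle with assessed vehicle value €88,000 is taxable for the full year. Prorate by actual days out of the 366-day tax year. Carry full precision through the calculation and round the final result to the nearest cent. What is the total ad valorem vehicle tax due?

1 Feb – 22 Apr 2012: 82 days at 2.75% → €88,000 × 2.75% × 82/366 = €542.1858
23 Apr 2012 – 31 Jan 2013: 284 days at 2.15% → €88,000 × 2.15% × 284/366 = €1,468.1093
Total = €2,010.2951

€2,010.30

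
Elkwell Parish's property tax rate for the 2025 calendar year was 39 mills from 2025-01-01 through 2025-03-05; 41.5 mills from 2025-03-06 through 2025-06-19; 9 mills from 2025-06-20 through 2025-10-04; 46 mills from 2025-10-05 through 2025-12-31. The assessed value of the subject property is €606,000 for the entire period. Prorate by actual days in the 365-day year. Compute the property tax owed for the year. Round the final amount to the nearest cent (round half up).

2025-01-01 to 2025-03-05: 64 days at 39 mills → €606,000 × 3.9% × 64/365 = €4,144.0438
2025-03-06 to 2025-06-19: 106 days at 41.5 mills → €606,000 × 4.15% × 106/365 = €7,303.5452
2025-06-20 to 2025-10-04: 107 days at 9 mills → €606,000 × 0.9% × 107/365 = €1,598.8438
2025-10-05 to 2025-12-31: 88 days at 46 mills → €606,000 × 4.6% × 88/365 = €6,720.7890
Total = €19,767.2219

€19,767.22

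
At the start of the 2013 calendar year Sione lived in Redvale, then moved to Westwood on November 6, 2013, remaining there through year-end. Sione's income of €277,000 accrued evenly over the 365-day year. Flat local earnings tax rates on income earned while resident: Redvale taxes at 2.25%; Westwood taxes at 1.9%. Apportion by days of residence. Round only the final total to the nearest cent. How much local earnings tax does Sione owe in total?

€6,083.75

Redvale, January 1 – November 5, 2013: 309 days → €277,000 × 2.25% × 309/365 = €5,276.2808
Westwood, November 6 – December 31, 2013: 56 days → €277,000 × 1.9% × 56/365 = €807.4740
Total = €6,083.7548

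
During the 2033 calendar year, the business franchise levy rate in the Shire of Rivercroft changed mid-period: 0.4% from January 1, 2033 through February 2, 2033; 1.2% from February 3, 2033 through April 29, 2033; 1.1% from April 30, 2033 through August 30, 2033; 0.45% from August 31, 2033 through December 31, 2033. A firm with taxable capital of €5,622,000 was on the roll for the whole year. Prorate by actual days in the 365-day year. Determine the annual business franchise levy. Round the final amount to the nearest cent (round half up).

€47,294.11

January 1 – February 2, 2033: 33 days at 0.4% → €5,622,000 × 0.4% × 33/365 = €2,033.1616
February 3 – April 29, 2033: 86 days at 1.2% → €5,622,000 × 1.2% × 86/365 = €15,895.6274
April 30 – August 30, 2033: 123 days at 1.1% → €5,622,000 × 1.1% × 123/365 = €20,839.9068
August 31 – December 31, 2033: 123 days at 0.45% → €5,622,000 × 0.45% × 123/365 = €8,525.4164
Total = €47,294.1123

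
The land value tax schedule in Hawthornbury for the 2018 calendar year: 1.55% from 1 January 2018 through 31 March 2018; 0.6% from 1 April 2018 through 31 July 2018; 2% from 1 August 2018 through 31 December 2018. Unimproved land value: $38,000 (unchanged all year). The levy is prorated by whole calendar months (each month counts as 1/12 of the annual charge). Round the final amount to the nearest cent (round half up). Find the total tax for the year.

$539.92

1 January – 31 March 2018: 3 months at 1.55% → $38,000 × 1.55% × 3/12 = $147.2500
1 April – 31 July 2018: 4 months at 0.6% → $38,000 × 0.6% × 4/12 = $76.0000
1 August – 31 December 2018: 5 months at 2% → $38,000 × 2% × 5/12 = $316.6667
Total = $539.9167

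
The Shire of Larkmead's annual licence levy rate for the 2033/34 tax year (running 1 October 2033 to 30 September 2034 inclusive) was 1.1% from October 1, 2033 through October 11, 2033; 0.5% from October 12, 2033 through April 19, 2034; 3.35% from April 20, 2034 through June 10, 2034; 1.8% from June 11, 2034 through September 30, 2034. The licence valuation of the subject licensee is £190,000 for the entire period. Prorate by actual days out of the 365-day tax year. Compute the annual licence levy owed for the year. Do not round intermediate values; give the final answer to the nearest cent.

£2,513.73

October 1 – October 11, 2033: 11 days at 1.1% → £190,000 × 1.1% × 11/365 = £62.9863
October 12, 2033 – April 19, 2034: 190 days at 0.5% → £190,000 × 0.5% × 190/365 = £494.5205
April 20 – June 10, 2034: 52 days at 3.35% → £190,000 × 3.35% × 52/365 = £906.7945
June 11 – September 30, 2034: 112 days at 1.8% → £190,000 × 1.8% × 112/365 = £1,049.4247
Total = £2,513.7260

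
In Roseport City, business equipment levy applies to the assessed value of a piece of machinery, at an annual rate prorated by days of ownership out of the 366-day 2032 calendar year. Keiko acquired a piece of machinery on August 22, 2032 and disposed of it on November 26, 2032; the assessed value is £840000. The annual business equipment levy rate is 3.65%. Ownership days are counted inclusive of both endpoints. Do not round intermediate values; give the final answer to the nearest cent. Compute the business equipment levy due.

Days held (August 22 – November 26, 2032): 97 out of 366
Tax = £840000 × 3.65% × 97/366 = £8125.7377

£8125.74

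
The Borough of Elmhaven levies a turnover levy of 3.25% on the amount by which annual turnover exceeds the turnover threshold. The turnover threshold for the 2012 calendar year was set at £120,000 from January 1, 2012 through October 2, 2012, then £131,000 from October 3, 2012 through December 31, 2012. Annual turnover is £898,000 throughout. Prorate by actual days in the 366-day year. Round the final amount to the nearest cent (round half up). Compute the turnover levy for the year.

£25,197.09

January 1 – October 2, 2012: 276 days, exemption £120,000 → (£898,000 − £120,000) × 3.25% × 276/366 = £19,067.3770
October 3 – December 31, 2012: 90 days, exemption £131,000 → (£898,000 − £131,000) × 3.25% × 90/366 = £6,129.7131
Total = £25,197.0902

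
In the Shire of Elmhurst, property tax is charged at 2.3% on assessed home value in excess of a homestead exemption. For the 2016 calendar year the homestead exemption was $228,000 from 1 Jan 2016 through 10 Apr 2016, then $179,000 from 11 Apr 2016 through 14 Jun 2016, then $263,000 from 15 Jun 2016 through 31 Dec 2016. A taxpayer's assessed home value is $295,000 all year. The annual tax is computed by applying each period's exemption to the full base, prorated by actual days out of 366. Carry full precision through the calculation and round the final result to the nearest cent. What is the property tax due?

$1,301.26

1 Jan – 10 Apr 2016: 101 days, exemption $228,000 → ($295,000 − $228,000) × 2.3% × 101/366 = $425.2486
11 Apr – 14 Jun 2016: 65 days, exemption $179,000 → ($295,000 − $179,000) × 2.3% × 65/366 = $473.8251
15 Jun – 31 Dec 2016: 200 days, exemption $263,000 → ($295,000 − $263,000) × 2.3% × 200/366 = $402.1858
Total = $1,301.2596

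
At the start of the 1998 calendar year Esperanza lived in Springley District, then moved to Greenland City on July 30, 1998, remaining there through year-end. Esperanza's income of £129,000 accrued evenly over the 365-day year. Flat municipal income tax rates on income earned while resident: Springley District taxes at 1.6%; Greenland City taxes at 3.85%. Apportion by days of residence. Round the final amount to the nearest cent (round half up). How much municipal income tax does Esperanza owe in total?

Springley District, January 1 – July 29, 1998: 210 days → £129,000 × 1.6% × 210/365 = £1,187.5068
Greenland City, July 30 – December 31, 1998: 155 days → £129,000 × 3.85% × 155/365 = £2,109.0616
Total = £3,296.5685

£3,296.57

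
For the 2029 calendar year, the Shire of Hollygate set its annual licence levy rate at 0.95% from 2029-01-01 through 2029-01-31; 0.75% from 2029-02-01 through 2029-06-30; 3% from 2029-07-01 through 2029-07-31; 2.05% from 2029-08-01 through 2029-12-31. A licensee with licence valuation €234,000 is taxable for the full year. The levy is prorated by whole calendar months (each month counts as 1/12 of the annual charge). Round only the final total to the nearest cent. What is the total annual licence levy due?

€3,500.25

2029-01-01 to 2029-01-31: 1 month at 0.95% → €234,000 × 0.95% × 1/12 = €185.2500
2029-02-01 to 2029-06-30: 5 months at 0.75% → €234,000 × 0.75% × 5/12 = €731.2500
2029-07-01 to 2029-07-31: 1 month at 3% → €234,000 × 3% × 1/12 = €585.0000
2029-08-01 to 2029-12-31: 5 months at 2.05% → €234,000 × 2.05% × 5/12 = €1,998.7500
Total = €3,500.2500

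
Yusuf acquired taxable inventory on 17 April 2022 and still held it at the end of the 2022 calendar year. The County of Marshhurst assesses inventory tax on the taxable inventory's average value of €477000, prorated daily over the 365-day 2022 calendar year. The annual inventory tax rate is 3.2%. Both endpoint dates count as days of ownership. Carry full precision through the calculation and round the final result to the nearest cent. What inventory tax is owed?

€10831.17

Days held (17 April – 31 December 2022): 259 out of 365
Tax = €477000 × 3.2% × 259/365 = €10831.1671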